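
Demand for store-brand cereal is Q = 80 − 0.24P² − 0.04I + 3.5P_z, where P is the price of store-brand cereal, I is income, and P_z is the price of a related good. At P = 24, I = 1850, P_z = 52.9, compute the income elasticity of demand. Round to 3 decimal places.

Q = 80 − 0.24(24)² − 0.04(1850) + 3.5(52.9) = 80 − 138.24 − 74 + 185.15 = 52.91.
∂Q/∂I = −0.04, so E_I = -0.04·(1850/52.91) ≈ -1.399.
E_I < 0: inferior good.

-1.399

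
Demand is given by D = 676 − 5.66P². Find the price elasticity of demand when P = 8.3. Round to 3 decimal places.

At P = 8.3, D = 286.0826.
dD/dP = −2·5.66·P = −93.956.
Point elasticity E = (dD/dP)·(P/D) = -93.956 × 8.3/286.0826 ≈ -2.726.
|E| > 1, so demand is elastic at this price.

-2.726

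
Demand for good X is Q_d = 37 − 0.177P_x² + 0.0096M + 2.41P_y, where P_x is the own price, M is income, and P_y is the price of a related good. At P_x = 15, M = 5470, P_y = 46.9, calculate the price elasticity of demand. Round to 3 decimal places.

First evaluate Q_d: 37 − 0.177(15)² + 0.0096(5470) + 2.41(46.9) = 37 − 39.825 + 52.512 + 113.029 = 162.716.
∂Q_d/∂P_x = −2·0.177·P_x = -5.31, so E_p = -5.31·(15/162.716) ≈ -0.490.
|E_p| < 1: demand is inelastic.

-0.490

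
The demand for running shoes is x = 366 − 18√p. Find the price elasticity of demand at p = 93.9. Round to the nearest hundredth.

-0.46

At p = 93.9, x = 191.5764.
dx/dp = −18/(2√p) = −18/(2·9.6902).
Point elasticity E = (dx/dp)·(p/x) = -0.9288 × 93.9/191.5764 ≈ -0.46.
|E| < 1, so demand is inelastic at this price.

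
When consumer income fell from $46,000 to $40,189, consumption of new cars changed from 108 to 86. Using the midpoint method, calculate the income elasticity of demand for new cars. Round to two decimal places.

%ΔQ = (86 − 108)/[(108+86)/2] = -22/97 ≈ -0.2268.
%ΔI = (40,189 − 46,000)/[(46,000+40,189)/2] = -5811/43094.5 ≈ -0.1348.
E_I = %ΔQ/%ΔI ≈ 1.68.
E_I > 1: normal good (luxury).

1.68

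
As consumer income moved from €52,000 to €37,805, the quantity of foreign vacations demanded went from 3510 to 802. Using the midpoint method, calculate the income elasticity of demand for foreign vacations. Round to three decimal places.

3.973

%ΔQ = (802 − 3510)/[(3510+802)/2] = -2708/2156 ≈ -1.2560.
%ΔI = (37,805 − 52,000)/[(52,000+37,805)/2] = -14195/44902.5 ≈ -0.3161.
E_I = %ΔQ/%ΔI ≈ 3.973.
E_I > 1: normal good (luxury).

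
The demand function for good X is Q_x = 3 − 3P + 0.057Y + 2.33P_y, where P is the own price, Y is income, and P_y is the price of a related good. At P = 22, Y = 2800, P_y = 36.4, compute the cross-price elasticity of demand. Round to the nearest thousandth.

Evaluating quantity at (P, Y, P_y) gives Q_x = 3 − 3(22) + 0.057(2800) + 2.33(36.4) = 3 − 66 + 159.6 + 84.812 = 181.412.
∂Q_x/∂P_y = +2.33, so E_xy = 2.33·(36.4/181.412) ≈ 0.468.
E_xy > 0: the goods are substitutes.

0.468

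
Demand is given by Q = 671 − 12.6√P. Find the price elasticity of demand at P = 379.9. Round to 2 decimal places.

-0.29

At P = 379.9, Q = 425.4131.
dQ/dP = −12.6/(2√P) = −12.6/(2·19.491).
Point elasticity E = (dQ/dP)·(P/Q) = -0.3232 × 379.9/425.4131 ≈ -0.29.
|E| < 1, so demand is inelastic at this price.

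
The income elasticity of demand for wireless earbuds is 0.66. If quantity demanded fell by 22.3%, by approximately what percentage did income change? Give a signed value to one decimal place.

%ΔQ ≈ E × %ΔI ⇒ %ΔI = %ΔQ / E = (-22.3%)/(0.66) ≈ -33.8%.

-33.8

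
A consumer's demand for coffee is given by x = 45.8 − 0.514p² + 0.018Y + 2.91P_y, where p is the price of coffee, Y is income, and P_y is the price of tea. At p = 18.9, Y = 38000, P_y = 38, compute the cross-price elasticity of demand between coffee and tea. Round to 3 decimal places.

Evaluating quantity at (p, Y, P_y) gives x = 45.8 − 0.514(18.9)² + 0.018(38000) + 2.91(38) = 45.8 − 183.6059 + 684 + 110.58 = 656.7741.
∂x/∂P_y = +2.91, so E_xy = 2.91·(38/656.7741) ≈ 0.168.
E_xy > 0: the goods are substitutes.

0.168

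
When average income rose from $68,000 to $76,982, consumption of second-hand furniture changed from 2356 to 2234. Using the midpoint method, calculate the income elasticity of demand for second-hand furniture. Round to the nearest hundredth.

-0.43

%ΔQ = (2234 − 2356)/[(2356+2234)/2] = -122/2295 ≈ -0.0532.
%ΔI = (76,982 − 68,000)/[(68,000+76,982)/2] = 8982/72491 ≈ 0.1239.
E_I = %ΔQ/%ΔI ≈ -0.43.
E_I < 0: inferior good.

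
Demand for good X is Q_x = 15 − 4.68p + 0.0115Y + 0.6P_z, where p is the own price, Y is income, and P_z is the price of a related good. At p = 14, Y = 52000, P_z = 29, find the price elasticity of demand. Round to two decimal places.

Evaluating quantity at (p, Y, P_z) gives Q_x = 15 − 4.68(14) + 0.0115(52000) + 0.6(29) = 15 − 65.52 + 598 + 17.4 = 564.88.
∂Q_x/∂p = −4.68, so E_p = (−4.68)·(14/564.88) ≈ -0.12.
|E_p| < 1: demand is inelastic.

-0.12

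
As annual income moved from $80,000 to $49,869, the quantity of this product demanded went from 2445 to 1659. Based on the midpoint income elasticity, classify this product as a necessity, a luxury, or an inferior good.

%ΔQ = (1659 − 2445)/[(2445+1659)/2] = -786/2052 ≈ -0.3830.
%ΔY = (49,869 − 80,000)/[(80,000+49,869)/2] = -30131/64934.5 ≈ -0.4640.
E_I = %ΔQ/%ΔY ≈ 0.825.
E_I ∈ (0,1): normal good (necessity).

necessity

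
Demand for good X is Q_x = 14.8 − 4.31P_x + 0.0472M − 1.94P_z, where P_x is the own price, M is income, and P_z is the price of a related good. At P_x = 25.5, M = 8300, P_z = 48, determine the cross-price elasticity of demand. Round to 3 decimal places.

Q_x = 14.8 − 4.31(25.5) + 0.0472(8300) − 1.94(48) = 14.8 − 109.905 + 391.76 − 93.12 = 203.535.
∂Q_x/∂P_z = −1.94, so E_xy = -1.94·(48/203.535) ≈ -0.458.
E_xy < 0: the goods are complements.

-0.458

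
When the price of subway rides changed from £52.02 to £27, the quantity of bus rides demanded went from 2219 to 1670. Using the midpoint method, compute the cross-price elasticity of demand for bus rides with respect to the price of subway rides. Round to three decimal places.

0.446

%ΔQ_x = (1670 − 2219)/[(2219+1670)/2] = -549/1944.5 ≈ -0.2823.
%ΔP_y = (27 − 52.02)/[(52.02+27)/2] ≈ -0.6333.
E_xy = -0.2823/-0.6333 ≈ 0.446.
E_xy > 0, so bus rides and subway rides are substitutes.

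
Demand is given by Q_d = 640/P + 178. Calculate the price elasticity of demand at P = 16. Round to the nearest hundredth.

At P = 16, Q_d = 218.
dQ_d/dP = −640/P² = −2.5.
Point elasticity E = (dQ_d/dP)·(P/Q_d) = -2.5 × 16/218 ≈ -0.18.
|E| < 1, so demand is inelastic at this price.

-0.18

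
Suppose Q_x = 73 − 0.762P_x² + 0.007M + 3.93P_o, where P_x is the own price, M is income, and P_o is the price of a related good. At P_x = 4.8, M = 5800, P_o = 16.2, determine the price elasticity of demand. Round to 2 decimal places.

Substituting, Q_x = 73 − 0.762(4.8)² + 0.007(5800) + 3.93(16.2) = 73 − 17.5565 + 40.6 + 63.666 = 159.7095.
∂Q_x/∂P_x = −2·0.762·P_x = -7.3152, so E_p = -7.3152·(4.8/159.7095) ≈ -0.22.
|E_p| < 1: demand is inelastic.

-0.22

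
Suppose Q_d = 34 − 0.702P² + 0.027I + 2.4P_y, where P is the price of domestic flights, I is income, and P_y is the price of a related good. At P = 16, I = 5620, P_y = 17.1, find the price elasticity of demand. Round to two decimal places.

At the given point, Q_d = 34 − 0.702(16)² + 0.027(5620) + 2.4(17.1) = 34 − 179.712 + 151.74 + 41.04 = 47.068.
∂Q_d/∂P = −2·0.702·P = -22.464, so E_p = -22.464·(16/47.068) ≈ -7.64.
|E_p| > 1: demand is elastic.

-7.64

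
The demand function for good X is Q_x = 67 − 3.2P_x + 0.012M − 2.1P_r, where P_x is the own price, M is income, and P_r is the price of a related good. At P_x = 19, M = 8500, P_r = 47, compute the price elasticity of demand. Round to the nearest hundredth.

-6.40

Evaluating quantity at (P_x, M, P_r) gives Q_x = 67 − 3.2(19) + 0.012(8500) − 2.1(47) = 67 − 60.8 + 102 − 98.7 = 9.5.
∂Q_x/∂P_x = −3.2, so E_p = (−3.2)·(19/9.5) ≈ -6.40.
|E_p| > 1: demand is elastic.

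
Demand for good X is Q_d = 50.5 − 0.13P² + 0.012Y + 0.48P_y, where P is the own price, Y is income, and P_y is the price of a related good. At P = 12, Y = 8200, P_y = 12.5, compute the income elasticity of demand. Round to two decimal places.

First evaluate Q_d: 50.5 − 0.13(12)² + 0.012(8200) + 0.48(12.5) = 50.5 − 18.72 + 98.4 + 6 = 136.18.
∂Q_d/∂Y = +0.012, so E_I = 0.012·(8200/136.18) ≈ 0.72.
E_I ∈ (0,1): normal good (necessity).

0.72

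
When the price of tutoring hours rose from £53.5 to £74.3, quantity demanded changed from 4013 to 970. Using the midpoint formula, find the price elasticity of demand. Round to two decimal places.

%ΔQ = (970 − 4013)/[(4013 + 970)/2] = -3043/2491.5 ≈ -1.2214.
%Δp = (74.3 − 53.5)/[(53.5 + 74.3)/2] = 20.8/63.9 ≈ 0.3255.
Arc elasticity E = %ΔQ/%Δp ≈ -1.2214/0.3255 ≈ -3.75.
|E| > 1: demand is elastic over this range.

-3.75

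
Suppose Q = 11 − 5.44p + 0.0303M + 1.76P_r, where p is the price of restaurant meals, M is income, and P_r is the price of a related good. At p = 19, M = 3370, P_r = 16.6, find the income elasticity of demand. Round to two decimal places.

2.62

At the given point, Q = 11 − 5.44(19) + 0.0303(3370) + 1.76(16.6) = 11 − 103.36 + 102.111 + 29.216 = 38.967.
∂Q/∂M = +0.0303, so E_I = 0.0303·(3370/38.967) ≈ 2.62.
E_I > 1: normal good (luxury).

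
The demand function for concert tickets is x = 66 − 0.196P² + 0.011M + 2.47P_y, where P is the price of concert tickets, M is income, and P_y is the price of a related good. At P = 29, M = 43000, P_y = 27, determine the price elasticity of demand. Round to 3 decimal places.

At the given point, x = 66 − 0.196(29)² + 0.011(43000) + 2.47(27) = 66 − 164.836 + 473 + 66.69 = 440.854.
∂x/∂P = −2·0.196·P = -11.368, so E_p = -11.368·(29/440.854) ≈ -0.748.
|E_p| < 1: demand is inelastic.

-0.748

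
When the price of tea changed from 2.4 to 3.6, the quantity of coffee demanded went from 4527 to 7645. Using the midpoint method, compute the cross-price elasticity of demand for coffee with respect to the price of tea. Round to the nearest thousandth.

1.281

%ΔQ_x = (7645 − 4527)/[(4527+7645)/2] = 3118/6086 ≈ 0.5123.
%ΔP_y = (3.6 − 2.4)/[(2.4+3.6)/2] ≈ 0.4000.
E_xy = 0.5123/0.4000 ≈ 1.281.
E_xy > 0, so coffee and tea are substitutes.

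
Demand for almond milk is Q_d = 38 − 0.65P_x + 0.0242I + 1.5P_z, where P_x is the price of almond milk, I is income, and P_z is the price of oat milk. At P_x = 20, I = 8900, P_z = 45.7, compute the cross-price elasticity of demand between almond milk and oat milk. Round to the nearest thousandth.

Substituting, Q_d = 38 − 0.65(20) + 0.0242(8900) + 1.5(45.7) = 38 − 13 + 215.38 + 68.55 = 308.93.
∂Q_d/∂P_z = +1.5, so E_xy = 1.5·(45.7/308.93) ≈ 0.222.
E_xy > 0: the goods are substitutes.

0.222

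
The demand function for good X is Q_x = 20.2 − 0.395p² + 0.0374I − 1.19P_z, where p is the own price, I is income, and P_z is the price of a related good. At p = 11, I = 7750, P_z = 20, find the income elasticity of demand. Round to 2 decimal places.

First evaluate Q_x: 20.2 − 0.395(11)² + 0.0374(7750) − 1.19(20) = 20.2 − 47.795 + 289.85 − 23.8 = 238.455.
∂Q_x/∂I = +0.0374, so E_I = 0.0374·(7750/238.455) ≈ 1.22.
E_I > 1: normal good (luxury).

1.22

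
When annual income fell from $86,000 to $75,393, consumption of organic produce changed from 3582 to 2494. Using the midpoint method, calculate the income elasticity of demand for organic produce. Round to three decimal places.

%ΔQ = (2494 − 3582)/[(3582+2494)/2] = -1088/3038 ≈ -0.3581.
%ΔM = (75,393 − 86,000)/[(86,000+75,393)/2] = -10607/80696.5 ≈ -0.1314.
E_I = %ΔQ/%ΔM ≈ 2.725.
E_I > 1: normal good (luxury).

2.725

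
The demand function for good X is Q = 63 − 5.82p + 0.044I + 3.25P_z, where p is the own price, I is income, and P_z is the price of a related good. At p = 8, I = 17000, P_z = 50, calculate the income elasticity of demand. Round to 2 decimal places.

Q = 63 − 5.82(8) + 0.044(17000) + 3.25(50) = 63 − 46.56 + 748 + 162.5 = 926.94.
∂Q/∂I = +0.044, so E_I = 0.044·(17000/926.94) ≈ 0.81.
E_I ∈ (0,1): normal good (necessity).

0.81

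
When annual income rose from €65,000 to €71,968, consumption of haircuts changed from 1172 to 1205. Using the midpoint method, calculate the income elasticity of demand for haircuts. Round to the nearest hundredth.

%ΔQ = (1205 − 1172)/[(1172+1205)/2] = 33/1188.5 ≈ 0.0278.
%ΔI = (71,968 − 65,000)/[(65,000+71,968)/2] = 6968/68484 ≈ 0.1017.
E_I = %ΔQ/%ΔI ≈ 0.27.
E_I ∈ (0,1): normal good (necessity).

0.27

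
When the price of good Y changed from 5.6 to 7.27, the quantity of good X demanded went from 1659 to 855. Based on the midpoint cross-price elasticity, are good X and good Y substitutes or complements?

complements

%ΔQ_x = (855 − 1659)/[(1659+855)/2] = -804/1257 ≈ -0.6396.
%ΔP_y = (7.27 − 5.6)/[(5.6+7.27)/2] ≈ 0.2595.
E_xy = -0.6396/0.2595 ≈ -2.465.
E_xy < 0, so the goods are complements.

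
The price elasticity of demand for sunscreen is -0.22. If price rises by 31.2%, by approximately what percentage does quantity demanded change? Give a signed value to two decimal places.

-6.86

%ΔQ ≈ E × %ΔP = (-0.22) × (31.2%) ≈ -6.86%.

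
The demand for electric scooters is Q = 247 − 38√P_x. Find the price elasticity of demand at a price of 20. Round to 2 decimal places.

At P_x = 20, Q = 77.0588.
dQ/dP_x = −38/(2√P_x) = −38/(2·4.4721).
Point elasticity E = (dQ/dP_x)·(P_x/Q) = -4.2485 × 20/77.0588 ≈ -1.10.
|E| > 1, so demand is elastic at this price.

-1.10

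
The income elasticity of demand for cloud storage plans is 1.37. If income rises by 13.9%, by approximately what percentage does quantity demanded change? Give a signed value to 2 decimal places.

%ΔQ ≈ E × %ΔI = (1.37) × (13.9%) ≈ 19.04%.

19.04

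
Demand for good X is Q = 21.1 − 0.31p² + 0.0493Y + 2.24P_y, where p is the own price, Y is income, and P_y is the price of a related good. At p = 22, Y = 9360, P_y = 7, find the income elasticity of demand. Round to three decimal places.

Substituting, Q = 21.1 − 0.31(22)² + 0.0493(9360) + 2.24(7) = 21.1 − 150.04 + 461.448 + 15.68 = 348.188.
∂Q/∂Y = +0.0493, so E_I = 0.0493·(9360/348.188) ≈ 1.325.
E_I > 1: normal good (luxury).

1.325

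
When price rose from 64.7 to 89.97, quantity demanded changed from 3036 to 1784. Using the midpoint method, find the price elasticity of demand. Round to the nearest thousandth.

%ΔQ = (1784 − 3036)/[(3036 + 1784)/2] = -1252/2410 ≈ -0.5195.
%Δp = (89.97 − 64.7)/[(64.7 + 89.97)/2] = 25.27/77.335 ≈ 0.3268.
Arc elasticity E = %ΔQ/%Δp ≈ -0.5195/0.3268 ≈ -1.590.
|E| > 1: demand is elastic over this range.

-1.590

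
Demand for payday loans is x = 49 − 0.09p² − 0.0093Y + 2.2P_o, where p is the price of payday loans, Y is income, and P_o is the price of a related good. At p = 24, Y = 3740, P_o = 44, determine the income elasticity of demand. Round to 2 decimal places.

-0.59

x = 49 − 0.09(24)² − 0.0093(3740) + 2.2(44) = 49 − 51.84 − 34.782 + 96.8 = 59.178.
∂x/∂Y = −0.0093, so E_I = -0.0093·(3740/59.178) ≈ -0.59.
E_I < 0: inferior good.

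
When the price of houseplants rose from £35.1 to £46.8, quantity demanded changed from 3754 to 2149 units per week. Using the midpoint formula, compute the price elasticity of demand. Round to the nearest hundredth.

%Δq = (2149 − 3754)/[(3754 + 2149)/2] = -1605/2951.5 ≈ -0.5438.
%ΔP = (46.8 − 35.1)/[(35.1 + 46.8)/2] = 11.7/40.95 ≈ 0.2857.
Arc elasticity E = %Δq/%ΔP ≈ -0.5438/0.2857 ≈ -1.90.
|E| > 1: demand is elastic over this range.

-1.90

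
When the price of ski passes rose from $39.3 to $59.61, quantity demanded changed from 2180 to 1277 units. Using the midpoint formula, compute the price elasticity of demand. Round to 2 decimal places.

%ΔQ = (1277 − 2180)/[(2180 + 1277)/2] = -903/1728.5 ≈ -0.5224.
%Δp = (59.61 − 39.3)/[(39.3 + 59.61)/2] = 20.31/49.455 ≈ 0.4107.
Arc elasticity E = %ΔQ/%Δp ≈ -0.5224/0.4107 ≈ -1.27.
|E| > 1: demand is elastic over this range.

-1.27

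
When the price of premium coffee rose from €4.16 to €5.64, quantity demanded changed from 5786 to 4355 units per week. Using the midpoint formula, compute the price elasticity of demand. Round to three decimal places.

-0.934

%Δq = (4355 − 5786)/[(5786 + 4355)/2] = -1431/5070.5 ≈ -0.2822.
%ΔP = (5.64 − 4.16)/[(4.16 + 5.64)/2] = 1.48/4.9 ≈ 0.3020.
Arc elasticity E = %Δq/%ΔP ≈ -0.2822/0.3020 ≈ -0.934.
|E| < 1: demand is inelastic over this range.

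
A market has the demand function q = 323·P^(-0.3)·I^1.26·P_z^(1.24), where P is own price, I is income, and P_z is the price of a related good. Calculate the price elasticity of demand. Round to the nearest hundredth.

-0.30

For a Cobb–Douglas (constant-elasticity) form q = A·P^α·…, the elasticity with respect to P equals the exponent α at every point.
Here the exponent on P is -0.3, so the price elasticity of demand is -0.30.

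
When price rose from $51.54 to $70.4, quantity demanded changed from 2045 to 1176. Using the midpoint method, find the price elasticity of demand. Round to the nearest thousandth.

%ΔQ = (1176 − 2045)/[(2045 + 1176)/2] = -869/1610.5 ≈ -0.5396.
%ΔP = (70.4 − 51.54)/[(51.54 + 70.4)/2] = 18.86/60.97 ≈ 0.3093.
Arc elasticity E = %ΔQ/%ΔP ≈ -0.5396/0.3093 ≈ -1.744.
|E| > 1: demand is elastic over this range.

-1.744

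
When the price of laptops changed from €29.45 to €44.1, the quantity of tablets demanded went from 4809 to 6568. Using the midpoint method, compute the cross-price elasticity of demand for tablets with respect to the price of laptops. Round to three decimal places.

0.776

%ΔQ_x = (6568 − 4809)/[(4809+6568)/2] = 1759/5688.5 ≈ 0.3092.
%ΔP_y = (44.1 − 29.45)/[(29.45+44.1)/2] ≈ 0.3984.
E_xy = 0.3092/0.3984 ≈ 0.776.
E_xy > 0, so tablets and laptops are substitutes.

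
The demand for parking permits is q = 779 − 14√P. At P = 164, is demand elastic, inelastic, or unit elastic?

inelastic

At P = 164, q = 599.7125.
dq/dP = −14/(2√P) = −14/(2·12.8062).
Point elasticity E = (dq/dP)·(P/q) = -0.5466 × 164/599.7125 ≈ -0.149.
|E| ≈ 0.149 < 1, so demand is inelastic.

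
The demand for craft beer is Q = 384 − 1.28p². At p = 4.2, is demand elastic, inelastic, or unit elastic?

inelastic

At p = 4.2, Q = 361.4208.
dQ/dp = −2·1.28·p = −10.752.
Point elasticity E = (dQ/dp)·(p/Q) = -10.752 × 4.2/361.4208 ≈ -0.125.
|E| ≈ 0.125 < 1, so demand is inelastic.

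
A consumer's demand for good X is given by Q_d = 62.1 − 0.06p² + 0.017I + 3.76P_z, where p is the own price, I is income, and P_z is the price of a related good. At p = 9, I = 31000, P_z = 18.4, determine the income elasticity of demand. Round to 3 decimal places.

0.807

At the given point, Q_d = 62.1 − 0.06(9)² + 0.017(31000) + 3.76(18.4) = 62.1 − 4.86 + 527 + 69.184 = 653.424.
∂Q_d/∂I = +0.017, so E_I = 0.017·(31000/653.424) ≈ 0.807.
E_I ∈ (0,1): normal good (necessity).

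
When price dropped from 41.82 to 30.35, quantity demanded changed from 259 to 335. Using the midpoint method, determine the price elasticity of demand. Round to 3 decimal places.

%ΔQ = (335 − 259)/[(259 + 335)/2] = 76/297 ≈ 0.2559.
%Δp = (30.35 − 41.82)/[(41.82 + 30.35)/2] = -11.47/36.085 ≈ -0.3179.
Arc elasticity E = %ΔQ/%Δp ≈ 0.2559/-0.3179 ≈ -0.805.
|E| < 1: demand is inelastic over this range.

-0.805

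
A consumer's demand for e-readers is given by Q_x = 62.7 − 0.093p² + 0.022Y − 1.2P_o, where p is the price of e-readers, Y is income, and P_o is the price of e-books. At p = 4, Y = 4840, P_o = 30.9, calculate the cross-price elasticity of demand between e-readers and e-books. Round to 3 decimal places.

At the given point, Q_x = 62.7 − 0.093(4)² + 0.022(4840) − 1.2(30.9) = 62.7 − 1.488 + 106.48 − 37.08 = 130.612.
∂Q_x/∂P_o = −1.2, so E_xy = -1.2·(30.9/130.612) ≈ -0.284.
E_xy < 0: the goods are complements.

-0.284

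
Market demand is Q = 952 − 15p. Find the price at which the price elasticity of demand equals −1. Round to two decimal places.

31.73

For linear demand Q = a − bp, E = −bp/(a − bp). |E| = 1 ⇒ bp = a − bp ⇒ p = a/(2b).
p = 952/(2·15) ≈ 31.73.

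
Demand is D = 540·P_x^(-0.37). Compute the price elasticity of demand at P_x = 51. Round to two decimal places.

-0.37

For a Cobb–Douglas (constant-elasticity) form D = A·P_x^α·…, the elasticity with respect to P_x equals the exponent α at every point.
Here the exponent on P_x is -0.37, so the price elasticity of demand is -0.37.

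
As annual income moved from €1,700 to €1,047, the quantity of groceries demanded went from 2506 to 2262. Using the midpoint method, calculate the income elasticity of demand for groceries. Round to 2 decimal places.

%ΔQ = (2262 − 2506)/[(2506+2262)/2] = -244/2384 ≈ -0.1023.
%ΔI = (1,047 − 1,700)/[(1,700+1,047)/2] = -653/1373.5 ≈ -0.4754.
E_I = %ΔQ/%ΔI ≈ 0.22.
E_I ∈ (0,1): normal good (necessity).

0.22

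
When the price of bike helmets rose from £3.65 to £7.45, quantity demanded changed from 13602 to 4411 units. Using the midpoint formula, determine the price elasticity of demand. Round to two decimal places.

-1.49

%Δq = (4411 − 13602)/[(13602 + 4411)/2] = -9191/9006.5 ≈ -1.0205.
%ΔP = (7.45 − 3.65)/[(3.65 + 7.45)/2] = 3.8/5.55 ≈ 0.6847.
Arc elasticity E = %Δq/%ΔP ≈ -1.0205/0.6847 ≈ -1.49.
|E| > 1: demand is elastic over this range.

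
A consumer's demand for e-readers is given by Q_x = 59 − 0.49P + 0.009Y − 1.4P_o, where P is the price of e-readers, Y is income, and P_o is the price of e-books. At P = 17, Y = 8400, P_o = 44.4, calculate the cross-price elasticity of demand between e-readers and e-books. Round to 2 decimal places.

-0.97

Evaluating quantity at (P, Y, P_o) gives Q_x = 59 − 0.49(17) + 0.009(8400) − 1.4(44.4) = 59 − 8.33 + 75.6 − 62.16 = 64.11.
∂Q_x/∂P_o = −1.4, so E_xy = -1.4·(44.4/64.11) ≈ -0.97.
E_xy < 0: the goods are complements.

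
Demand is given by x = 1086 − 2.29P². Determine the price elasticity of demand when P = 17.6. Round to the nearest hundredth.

At P = 17.6, x = 376.6496.
dx/dP = −2·2.29·P = −80.608.
Point elasticity E = (dx/dP)·(P/x) = -80.608 × 17.6/376.6496 ≈ -3.77.
|E| > 1, so demand is elastic at this price.

-3.77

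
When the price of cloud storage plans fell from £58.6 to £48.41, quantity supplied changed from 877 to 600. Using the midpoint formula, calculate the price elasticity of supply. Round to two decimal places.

1.97

%Δq = (600 − 877)/[(877 + 600)/2] = -277/738.5 ≈ -0.3751.
%ΔP = (48.41 − 58.6)/[(58.6 + 48.41)/2] = -10.19/53.505 ≈ -0.1904.
Arc elasticity E = %Δq/%ΔP ≈ -0.3751/-0.1904 ≈ 1.97.
|E| > 1: supply is elastic over this range.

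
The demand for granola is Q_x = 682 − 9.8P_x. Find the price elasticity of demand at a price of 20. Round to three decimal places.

At P_x = 20, Q_x = 486.
dQ_x/dP_x = −9.8.
Point elasticity E = (dQ_x/dP_x)·(P_x/Q_x) = -9.8 × 20/486 ≈ -0.403.
|E| < 1, so demand is inelastic at this price.

-0.403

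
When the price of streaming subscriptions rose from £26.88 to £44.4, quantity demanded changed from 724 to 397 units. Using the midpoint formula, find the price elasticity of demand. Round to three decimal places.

-1.187

%Δq = (397 − 724)/[(724 + 397)/2] = -327/560.5 ≈ -0.5834.
%Δp = (44.4 − 26.88)/[(26.88 + 44.4)/2] = 17.52/35.64 ≈ 0.4916.
Arc elasticity E = %Δq/%Δp ≈ -0.5834/0.4916 ≈ -1.187.
|E| > 1: demand is elastic over this range.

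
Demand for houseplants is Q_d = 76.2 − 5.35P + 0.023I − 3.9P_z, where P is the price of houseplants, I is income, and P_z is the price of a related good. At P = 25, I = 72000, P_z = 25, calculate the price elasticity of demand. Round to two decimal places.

Q_d = 76.2 − 5.35(25) + 0.023(72000) − 3.9(25) = 76.2 − 133.75 + 1656 − 97.5 = 1500.95.
∂Q_d/∂P = −5.35, so E_p = (−5.35)·(25/1500.95) ≈ -0.09.
|E_p| < 1: demand is inelastic.

-0.09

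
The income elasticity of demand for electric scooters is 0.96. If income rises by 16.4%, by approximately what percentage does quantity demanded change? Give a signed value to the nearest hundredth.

15.74

%ΔQ ≈ E × %ΔI = (0.96) × (16.4%) ≈ 15.74%.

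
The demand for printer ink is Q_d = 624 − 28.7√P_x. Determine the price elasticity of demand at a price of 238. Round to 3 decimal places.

-1.221

At P_x = 238, Q_d = 181.238.
dQ_d/dP_x = −28.7/(2√P_x) = −28.7/(2·15.4272).
Point elasticity E = (dQ_d/dP_x)·(P_x/Q_d) = -0.9302 × 238/181.238 ≈ -1.221.
|E| > 1, so demand is elastic at this price.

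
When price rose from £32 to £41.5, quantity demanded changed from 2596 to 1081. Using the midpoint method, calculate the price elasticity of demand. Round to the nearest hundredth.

-3.19

%Δq = (1081 − 2596)/[(2596 + 1081)/2] = -1515/1838.5 ≈ -0.8240.
%Δp = (41.5 − 32)/[(32 + 41.5)/2] = 9.5/36.75 ≈ 0.2585.
Arc elasticity E = %Δq/%Δp ≈ -0.8240/0.2585 ≈ -3.19.
|E| > 1: demand is elastic over this range.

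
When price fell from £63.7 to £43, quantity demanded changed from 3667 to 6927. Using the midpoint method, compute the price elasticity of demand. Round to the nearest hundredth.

%ΔQ = (6927 − 3667)/[(3667 + 6927)/2] = 3260/5297 ≈ 0.6154.
%Δp = (43 − 63.7)/[(63.7 + 43)/2] = -20.7/53.35 ≈ -0.3880.
Arc elasticity E = %ΔQ/%Δp ≈ 0.6154/-0.3880 ≈ -1.59.
|E| > 1: demand is elastic over this range.

-1.59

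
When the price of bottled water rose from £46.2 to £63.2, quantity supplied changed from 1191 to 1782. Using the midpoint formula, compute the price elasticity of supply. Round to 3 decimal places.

1.279

%Δq = (1782 − 1191)/[(1191 + 1782)/2] = 591/1486.5 ≈ 0.3976.
%Δp = (63.2 − 46.2)/[(46.2 + 63.2)/2] = 17/54.7 ≈ 0.3108.
Arc elasticity E = %Δq/%Δp ≈ 0.3976/0.3108 ≈ 1.279.
|E| > 1: supply is elastic over this range.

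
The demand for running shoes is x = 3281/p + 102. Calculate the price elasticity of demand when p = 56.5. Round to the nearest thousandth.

-0.363

At p = 56.5, x = 160.0708.
dx/dp = −3281/p² = −1.0278.
Point elasticity E = (dx/dp)·(p/x) = -1.0278 × 56.5/160.0708 ≈ -0.363.
|E| < 1, so demand is inelastic at this price.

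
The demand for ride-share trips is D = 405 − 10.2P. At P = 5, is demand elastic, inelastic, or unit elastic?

At P = 5, D = 354.
dD/dP = −10.2.
Point elasticity E = (dD/dP)·(P/D) = -10.2 × 5/354 ≈ -0.144.
|E| ≈ 0.144 < 1, so demand is inelastic.

inelastic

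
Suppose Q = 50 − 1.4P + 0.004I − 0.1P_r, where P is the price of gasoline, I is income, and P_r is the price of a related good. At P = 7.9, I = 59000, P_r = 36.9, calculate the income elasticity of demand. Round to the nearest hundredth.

Evaluating quantity at (P, I, P_r) gives Q = 50 − 1.4(7.9) + 0.004(59000) − 0.1(36.9) = 50 − 11.06 + 236 − 3.69 = 271.25.
∂Q/∂I = +0.004, so E_I = 0.004·(59000/271.25) ≈ 0.87.
E_I ∈ (0,1): normal good (necessity).

0.87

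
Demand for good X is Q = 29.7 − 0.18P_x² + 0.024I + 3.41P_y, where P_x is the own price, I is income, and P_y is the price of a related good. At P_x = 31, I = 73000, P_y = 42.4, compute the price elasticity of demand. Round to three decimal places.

-0.197

Substituting, Q = 29.7 − 0.18(31)² + 0.024(73000) + 3.41(42.4) = 29.7 − 172.98 + 1752 + 144.584 = 1753.304.
∂Q/∂P_x = −2·0.18·P_x = -11.16, so E_p = -11.16·(31/1753.304) ≈ -0.197.
|E_p| < 1: demand is inelastic.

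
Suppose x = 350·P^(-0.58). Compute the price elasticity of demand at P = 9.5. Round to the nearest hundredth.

For a Cobb–Douglas (constant-elasticity) form x = A·P^α·…, the elasticity with respect to P equals the exponent α at every point.
Here the exponent on P is -0.58, so the price elasticity of demand is -0.58.

-0.58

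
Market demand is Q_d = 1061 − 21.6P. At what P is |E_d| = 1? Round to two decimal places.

24.56

For linear demand Q_d = a − bP, E = −bP/(a − bP). |E| = 1 ⇒ bP = a − bP ⇒ P = a/(2b).
P = 1061/(2·21.6) ≈ 24.56.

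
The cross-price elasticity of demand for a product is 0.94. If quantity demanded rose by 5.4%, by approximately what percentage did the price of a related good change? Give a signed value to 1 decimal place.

%ΔQ ≈ E × %ΔP_y ⇒ %ΔP_y = %ΔQ / E = (5.4%)/(0.94) ≈ 5.7%.

5.7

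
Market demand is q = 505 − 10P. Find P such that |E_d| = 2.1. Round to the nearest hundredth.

Set −bP/(a − bP) = −2.1 ⇒ bP = 2.1(a − bP) ⇒ bP(1+2.1) = 2.1·a.
P = 2.1·505/(10·3.1) ≈ 34.21.

34.21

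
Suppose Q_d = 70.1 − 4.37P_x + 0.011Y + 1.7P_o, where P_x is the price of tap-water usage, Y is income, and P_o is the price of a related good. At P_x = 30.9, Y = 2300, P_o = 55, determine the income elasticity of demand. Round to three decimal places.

Substituting, Q_d = 70.1 − 4.37(30.9) + 0.011(2300) + 1.7(55) = 70.1 − 135.033 + 25.3 + 93.5 = 53.867.
∂Q_d/∂Y = +0.011, so E_I = 0.011·(2300/53.867) ≈ 0.470.
E_I ∈ (0,1): normal good (necessity).

0.470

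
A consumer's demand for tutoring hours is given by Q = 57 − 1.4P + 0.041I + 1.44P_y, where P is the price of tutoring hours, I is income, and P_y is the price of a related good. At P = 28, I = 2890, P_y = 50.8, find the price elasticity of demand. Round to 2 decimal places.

-0.19

Substituting, Q = 57 − 1.4(28) + 0.041(2890) + 1.44(50.8) = 57 − 39.2 + 118.49 + 73.152 = 209.442.
∂Q/∂P = −1.4, so E_p = (−1.4)·(28/209.442) ≈ -0.19.
|E_p| < 1: demand is inelastic.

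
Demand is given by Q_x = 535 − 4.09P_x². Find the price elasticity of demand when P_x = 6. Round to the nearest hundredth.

-0.76

At P_x = 6, Q_x = 387.76.
dQ_x/dP_x = −2·4.09·P_x = −49.08.
Point elasticity E = (dQ_x/dP_x)·(P_x/Q_x) = -49.08 × 6/387.76 ≈ -0.76.
|E| < 1, so demand is inelastic at this price.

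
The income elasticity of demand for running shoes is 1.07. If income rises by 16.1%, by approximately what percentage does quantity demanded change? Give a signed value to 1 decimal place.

%ΔQ ≈ E × %ΔI = (1.07) × (16.1%) ≈ 17.2%.

17.2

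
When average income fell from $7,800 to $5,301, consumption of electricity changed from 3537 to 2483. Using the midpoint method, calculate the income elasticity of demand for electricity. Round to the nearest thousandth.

%ΔQ = (2483 − 3537)/[(3537+2483)/2] = -1054/3010 ≈ -0.3502.
%ΔI = (5,301 − 7,800)/[(7,800+5,301)/2] = -2499/6550.5 ≈ -0.3815.
E_I = %ΔQ/%ΔI ≈ 0.918.
E_I ∈ (0,1): normal good (necessity).

0.918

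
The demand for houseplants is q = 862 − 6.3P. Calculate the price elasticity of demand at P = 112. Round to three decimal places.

At P = 112, q = 156.4.
dq/dP = −6.3.
Point elasticity E = (dq/dP)·(P/q) = -6.3 × 112/156.4 ≈ -4.512.
|E| > 1, so demand is elastic at this price.

-4.512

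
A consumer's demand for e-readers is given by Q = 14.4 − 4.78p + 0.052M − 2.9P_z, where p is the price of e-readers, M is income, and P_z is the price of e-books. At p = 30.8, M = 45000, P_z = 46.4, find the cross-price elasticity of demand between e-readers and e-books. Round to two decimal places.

Substituting, Q = 14.4 − 4.78(30.8) + 0.052(45000) − 2.9(46.4) = 14.4 − 147.224 + 2340 − 134.56 = 2072.616.
∂Q/∂P_z = −2.9, so E_xy = -2.9·(46.4/2072.616) ≈ -0.06.
E_xy < 0: the goods are complements.

-0.06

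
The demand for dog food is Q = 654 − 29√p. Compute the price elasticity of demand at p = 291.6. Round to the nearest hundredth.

-1.56

At p = 291.6, Q = 158.7873.
dQ/dp = −29/(2√p) = −29/(2·17.0763).
Point elasticity E = (dQ/dp)·(p/Q) = -0.8491 × 291.6/158.7873 ≈ -1.56.
|E| > 1, so demand is elastic at this price.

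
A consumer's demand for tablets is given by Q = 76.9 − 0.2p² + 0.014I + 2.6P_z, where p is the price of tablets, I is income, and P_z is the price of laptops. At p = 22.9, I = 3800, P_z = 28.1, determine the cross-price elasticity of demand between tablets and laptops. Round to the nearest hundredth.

0.74

Evaluating quantity at (p, I, P_z) gives Q = 76.9 − 0.2(22.9)² + 0.014(3800) + 2.6(28.1) = 76.9 − 104.882 + 53.2 + 73.06 = 98.278.
∂Q/∂P_z = +2.6, so E_xy = 2.6·(28.1/98.278) ≈ 0.74.
E_xy > 0: the goods are substitutes.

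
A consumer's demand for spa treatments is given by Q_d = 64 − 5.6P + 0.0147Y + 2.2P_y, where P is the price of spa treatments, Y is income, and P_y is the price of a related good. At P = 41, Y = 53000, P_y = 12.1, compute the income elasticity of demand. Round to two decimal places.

1.22

At the given point, Q_d = 64 − 5.6(41) + 0.0147(53000) + 2.2(12.1) = 64 − 229.6 + 779.1 + 26.62 = 640.12.
∂Q_d/∂Y = +0.0147, so E_I = 0.0147·(53000/640.12) ≈ 1.22.
E_I > 1: normal good (luxury).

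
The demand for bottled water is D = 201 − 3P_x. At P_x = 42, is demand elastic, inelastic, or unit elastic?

elastic

At P_x = 42, D = 75.
dD/dP_x = −3.
Point elasticity E = (dD/dP_x)·(P_x/D) = -3 × 42/75 ≈ -1.680.
|E| ≈ 1.680 > 1, so demand is elastic.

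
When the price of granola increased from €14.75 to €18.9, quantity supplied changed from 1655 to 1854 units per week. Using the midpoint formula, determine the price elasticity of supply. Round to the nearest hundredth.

%ΔQ = (1854 − 1655)/[(1655 + 1854)/2] = 199/1754.5 ≈ 0.1134.
%ΔP = (18.9 − 14.75)/[(14.75 + 18.9)/2] = 4.15/16.825 ≈ 0.2467.
Arc elasticity E = %ΔQ/%ΔP ≈ 0.1134/0.2467 ≈ 0.46.
|E| < 1: supply is inelastic over this range.

0.46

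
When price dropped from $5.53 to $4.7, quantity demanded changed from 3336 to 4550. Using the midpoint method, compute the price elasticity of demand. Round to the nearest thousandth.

%Δq = (4550 − 3336)/[(3336 + 4550)/2] = 1214/3943 ≈ 0.3079.
%Δp = (4.7 − 5.53)/[(5.53 + 4.7)/2] = -0.83/5.115 ≈ -0.1623.
Arc elasticity E = %Δq/%Δp ≈ 0.3079/-0.1623 ≈ -1.897.
|E| > 1: demand is elastic over this range.

-1.897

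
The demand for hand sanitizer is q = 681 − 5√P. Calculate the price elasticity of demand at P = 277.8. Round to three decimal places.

At P = 277.8, q = 597.6633.
dq/dP = −5/(2√P) = −5/(2·16.6673).
Point elasticity E = (dq/dP)·(P/q) = -0.15 × 277.8/597.6633 ≈ -0.070.
|E| < 1, so demand is inelastic at this price.

-0.070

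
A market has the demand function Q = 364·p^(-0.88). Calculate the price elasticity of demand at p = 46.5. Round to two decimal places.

For a Cobb–Douglas (constant-elasticity) form Q = A·p^α·…, the elasticity with respect to p equals the exponent α at every point.
Here the exponent on p is -0.88, so the price elasticity of demand is -0.88.

-0.88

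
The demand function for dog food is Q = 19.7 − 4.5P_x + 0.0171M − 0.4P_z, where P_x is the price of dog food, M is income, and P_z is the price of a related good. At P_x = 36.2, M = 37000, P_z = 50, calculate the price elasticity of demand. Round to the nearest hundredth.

Q = 19.7 − 4.5(36.2) + 0.0171(37000) − 0.4(50) = 19.7 − 162.9 + 632.7 − 20 = 469.5.
∂Q/∂P_x = −4.5, so E_p = (−4.5)·(36.2/469.5) ≈ -0.35.
|E_p| < 1: demand is inelastic.

-0.35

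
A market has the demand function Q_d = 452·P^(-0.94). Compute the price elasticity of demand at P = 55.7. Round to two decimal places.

For a Cobb–Douglas (constant-elasticity) form Q_d = A·P^α·…, the elasticity with respect to P equals the exponent α at every point.
Here the exponent on P is -0.94, so the price elasticity of demand is -0.94.

-0.94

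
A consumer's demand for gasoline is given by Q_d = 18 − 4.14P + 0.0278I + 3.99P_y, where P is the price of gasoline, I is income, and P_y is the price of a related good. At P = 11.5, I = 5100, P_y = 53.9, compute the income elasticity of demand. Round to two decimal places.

0.43

First evaluate Q_d: 18 − 4.14(11.5) + 0.0278(5100) + 3.99(53.9) = 18 − 47.61 + 141.78 + 215.061 = 327.231.
∂Q_d/∂I = +0.0278, so E_I = 0.0278·(5100/327.231) ≈ 0.43.
E_I ∈ (0,1): normal good (necessity).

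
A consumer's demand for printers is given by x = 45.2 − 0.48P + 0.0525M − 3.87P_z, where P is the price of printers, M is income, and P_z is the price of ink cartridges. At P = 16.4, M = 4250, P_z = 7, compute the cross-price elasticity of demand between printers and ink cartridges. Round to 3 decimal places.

-0.116

x = 45.2 − 0.48(16.4) + 0.0525(4250) − 3.87(7) = 45.2 − 7.872 + 223.125 − 27.09 = 233.363.
∂x/∂P_z = −3.87, so E_xy = -3.87·(7/233.363) ≈ -0.116.
E_xy < 0: the goods are complements.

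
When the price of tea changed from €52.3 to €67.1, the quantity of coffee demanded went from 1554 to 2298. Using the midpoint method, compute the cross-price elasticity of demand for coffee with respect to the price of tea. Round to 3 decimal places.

1.558

%ΔQ_x = (2298 − 1554)/[(1554+2298)/2] = 744/1926 ≈ 0.3863.
%ΔP_y = (67.1 − 52.3)/[(52.3+67.1)/2] ≈ 0.2479.
E_xy = 0.3863/0.2479 ≈ 1.558.
E_xy > 0, so coffee and tea are substitutes.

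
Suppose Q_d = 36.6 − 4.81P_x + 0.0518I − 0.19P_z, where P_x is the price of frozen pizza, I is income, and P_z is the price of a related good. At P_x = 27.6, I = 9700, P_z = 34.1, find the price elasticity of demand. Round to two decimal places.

Evaluating quantity at (P_x, I, P_z) gives Q_d = 36.6 − 4.81(27.6) + 0.0518(9700) − 0.19(34.1) = 36.6 − 132.756 + 502.46 − 6.479 = 399.825.
∂Q_d/∂P_x = −4.81, so E_p = (−4.81)·(27.6/399.825) ≈ -0.33.
|E_p| < 1: demand is inelastic.

-0.33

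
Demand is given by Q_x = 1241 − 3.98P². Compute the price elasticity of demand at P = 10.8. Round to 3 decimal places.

At P = 10.8, Q_x = 776.7728.
dQ_x/dP = −2·3.98·P = −85.968.
Point elasticity E = (dQ_x/dP)·(P/Q_x) = -85.968 × 10.8/776.7728 ≈ -1.195.
|E| > 1, so demand is elastic at this price.

-1.195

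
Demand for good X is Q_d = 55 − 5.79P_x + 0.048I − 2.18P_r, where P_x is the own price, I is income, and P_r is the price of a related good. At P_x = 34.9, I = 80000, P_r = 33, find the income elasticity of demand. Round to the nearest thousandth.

Evaluating quantity at (P_x, I, P_r) gives Q_d = 55 − 5.79(34.9) + 0.048(80000) − 2.18(33) = 55 − 202.071 + 3840 − 71.94 = 3620.989.
∂Q_d/∂I = +0.048, so E_I = 0.048·(80000/3620.989) ≈ 1.060.
E_I > 1: normal good (luxury).

1.060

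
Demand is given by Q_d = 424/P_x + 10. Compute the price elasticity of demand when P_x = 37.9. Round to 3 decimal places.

-0.528

At P_x = 37.9, Q_d = 21.1873.
dQ_d/dP_x = −424/P_x² = −0.2952.
Point elasticity E = (dQ_d/dP_x)·(P_x/Q_d) = -0.2952 × 37.9/21.1873 ≈ -0.528.
|E| < 1, so demand is inelastic at this price.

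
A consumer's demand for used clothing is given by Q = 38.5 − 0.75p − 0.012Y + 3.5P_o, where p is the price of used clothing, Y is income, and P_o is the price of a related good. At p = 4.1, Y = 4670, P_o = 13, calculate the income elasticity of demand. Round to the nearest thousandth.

Substituting, Q = 38.5 − 0.75(4.1) − 0.012(4670) + 3.5(13) = 38.5 − 3.075 − 56.04 + 45.5 = 24.885.
∂Q/∂Y = −0.012, so E_I = -0.012·(4670/24.885) ≈ -2.252.
E_I < 0: inferior good.

-2.252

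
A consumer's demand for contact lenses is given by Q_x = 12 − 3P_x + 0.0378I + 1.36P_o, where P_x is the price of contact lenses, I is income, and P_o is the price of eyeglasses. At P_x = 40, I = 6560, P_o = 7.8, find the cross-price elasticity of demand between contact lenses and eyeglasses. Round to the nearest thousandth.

Q_x = 12 − 3(40) + 0.0378(6560) + 1.36(7.8) = 12 − 120 + 247.968 + 10.608 = 150.576.
∂Q_x/∂P_o = +1.36, so E_xy = 1.36·(7.8/150.576) ≈ 0.070.
E_xy > 0: the goods are substitutes.

0.070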